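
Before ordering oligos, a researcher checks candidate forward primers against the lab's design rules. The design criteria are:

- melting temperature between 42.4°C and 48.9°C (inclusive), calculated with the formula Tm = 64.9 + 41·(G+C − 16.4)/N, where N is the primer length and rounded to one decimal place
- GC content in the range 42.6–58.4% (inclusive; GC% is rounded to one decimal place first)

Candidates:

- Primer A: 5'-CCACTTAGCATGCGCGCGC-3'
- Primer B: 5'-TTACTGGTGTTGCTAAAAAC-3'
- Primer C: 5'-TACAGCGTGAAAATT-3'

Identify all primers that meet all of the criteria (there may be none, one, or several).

Primer A (19 nt, A=3 T=3 G=5 C=8): Tm = 64.9 + 41·(13 − 16.4)/19 = 57.6°C, outside 42.4–48.9°C ✗; GC 13/19 = 68.4%, outside 42.6–58.4% ✗ — fails.
Primer B (20 nt, A=6 T=7 G=4 C=3): Tm = 64.9 + 41·(7 − 16.4)/20 = 45.6°C ✓; GC 7/20 = 35.0%, outside 42.6–58.4% ✗ — fails.
Primer C (15 nt, A=6 T=4 G=3 C=2): Tm = 64.9 + 41·(5 − 16.4)/15 = 33.7°C, outside 42.4–48.9°C ✗; GC 5/15 = 33.3%, outside 42.6–58.4% ✗ — fails.

None of the candidates satisfy all criteria.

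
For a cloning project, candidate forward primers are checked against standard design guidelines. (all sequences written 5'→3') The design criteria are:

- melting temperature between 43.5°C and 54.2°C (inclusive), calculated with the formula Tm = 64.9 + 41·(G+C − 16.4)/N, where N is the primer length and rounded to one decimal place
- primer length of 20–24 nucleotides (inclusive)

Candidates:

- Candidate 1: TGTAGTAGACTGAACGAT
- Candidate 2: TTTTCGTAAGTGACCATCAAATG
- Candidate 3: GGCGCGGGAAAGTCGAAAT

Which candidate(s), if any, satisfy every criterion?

Candidate 1 (18 nt, A=6 T=5 G=5 C=2): Tm = 64.9 + 41·(7 − 16.4)/18 = 43.5°C ✓; length 18, outside 20–24 ✗ — fails.
Candidate 2 (23 nt, A=7 T=8 G=4 C=4): Tm = 64.9 + 41·(8 − 16.4)/23 = 49.9°C ✓; length 23 ✓ — passes.
Candidate 3 (19 nt, A=6 T=2 G=8 C=3): Tm = 64.9 + 41·(11 − 16.4)/19 = 53.2°C ✓; length 19, outside 20–24 ✗ — fails.

Candidate 2 only.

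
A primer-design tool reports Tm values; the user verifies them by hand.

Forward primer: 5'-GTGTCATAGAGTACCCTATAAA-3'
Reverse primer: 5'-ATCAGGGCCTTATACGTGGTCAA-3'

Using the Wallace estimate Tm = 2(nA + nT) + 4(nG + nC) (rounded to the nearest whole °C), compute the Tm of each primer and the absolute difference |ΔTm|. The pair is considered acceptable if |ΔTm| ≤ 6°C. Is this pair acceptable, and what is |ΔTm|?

|ΔTm| = 8°C; the pair is not acceptable.

Forward: A=8 T=6 G=4 C=4 → Tm = 2·14 + 4·8 = 60°C.
Reverse: A=6 T=6 G=6 C=5 → Tm = 2·12 + 4·11 = 68°C.
|ΔTm| = |60 − 68| = 8°C, > 6°C.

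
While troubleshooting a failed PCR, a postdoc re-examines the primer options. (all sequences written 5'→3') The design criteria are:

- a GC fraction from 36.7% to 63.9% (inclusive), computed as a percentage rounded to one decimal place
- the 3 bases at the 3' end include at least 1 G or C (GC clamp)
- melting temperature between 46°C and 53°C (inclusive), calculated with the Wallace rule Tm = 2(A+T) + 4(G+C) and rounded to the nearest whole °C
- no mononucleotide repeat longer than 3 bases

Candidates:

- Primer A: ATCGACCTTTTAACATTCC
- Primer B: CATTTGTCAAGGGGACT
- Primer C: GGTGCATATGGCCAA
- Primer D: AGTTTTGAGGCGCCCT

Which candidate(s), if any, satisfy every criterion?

Primer C only.

Primer A (19 nt, A=5 T=7 G=1 C=6): GC 7/19 = 36.8% ✓; 3' end TCC has 2 G/C ✓; Tm = 2·12 + 4·7 = 52°C ✓; longest run = 4, exceeds 3 ✗ — fails.
Primer B (17 nt, A=4 T=5 G=5 C=3): GC 8/17 = 47.1% ✓; 3' end ACT has 1 G/C ✓; Tm = 2·9 + 4·8 = 50°C ✓; longest run = 4, exceeds 3 ✗ — fails.
Primer C (15 nt, A=4 T=3 G=5 C=3): GC 8/15 = 53.3% ✓; 3' end CAA has 1 G/C ✓; Tm = 2·7 + 4·8 = 46°C ✓; longest run = 2 ✓ — passes.
Primer D (16 nt, A=2 T=5 G=5 C=4): GC 9/16 = 56.3% ✓; 3' end CCT has 2 G/C ✓; Tm = 2·7 + 4·9 = 50°C ✓; longest run = 4, exceeds 3 ✗ — fails.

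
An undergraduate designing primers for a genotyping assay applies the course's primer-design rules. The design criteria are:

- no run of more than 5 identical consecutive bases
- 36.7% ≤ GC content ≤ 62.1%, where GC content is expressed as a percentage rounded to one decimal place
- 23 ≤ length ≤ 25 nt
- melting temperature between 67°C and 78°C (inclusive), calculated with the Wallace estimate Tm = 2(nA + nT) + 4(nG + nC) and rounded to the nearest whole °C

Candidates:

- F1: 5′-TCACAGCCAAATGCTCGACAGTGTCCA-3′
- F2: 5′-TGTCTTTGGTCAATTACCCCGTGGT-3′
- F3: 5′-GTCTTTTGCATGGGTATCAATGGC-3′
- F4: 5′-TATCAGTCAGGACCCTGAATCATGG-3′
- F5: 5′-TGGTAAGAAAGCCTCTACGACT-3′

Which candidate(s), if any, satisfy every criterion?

F1 (27 nt, A=8 T=5 G=5 C=9): longest run = 3 ✓; GC 14/27 = 51.9% ✓; length 27, outside 23–25 ✗; Tm = 2·13 + 4·14 = 82°C, outside 67–78°C ✗ — fails.
F2 (25 nt, A=3 T=10 G=6 C=6): longest run = 4 ✓; GC 12/25 = 48.0% ✓; length 25 ✓; Tm = 2·13 + 4·12 = 74°C ✓ — passes.
F3 (24 nt, A=4 T=9 G=7 C=4): longest run = 4 ✓; GC 11/24 = 45.8% ✓; length 24 ✓; Tm = 2·13 + 4·11 = 70°C ✓ — passes.
F4 (25 nt, A=7 T=6 G=6 C=6): longest run = 3 ✓; GC 12/25 = 48.0% ✓; length 25 ✓; Tm = 2·13 + 4·12 = 74°C ✓ — passes.
F5 (22 nt, A=7 T=5 G=5 C=5): longest run = 3 ✓; GC 10/22 = 45.5% ✓; length 22, outside 23–25 ✗; Tm = 2·12 + 4·10 = 64°C, outside 67–78°C ✗ — fails.

F2, F3 and F4.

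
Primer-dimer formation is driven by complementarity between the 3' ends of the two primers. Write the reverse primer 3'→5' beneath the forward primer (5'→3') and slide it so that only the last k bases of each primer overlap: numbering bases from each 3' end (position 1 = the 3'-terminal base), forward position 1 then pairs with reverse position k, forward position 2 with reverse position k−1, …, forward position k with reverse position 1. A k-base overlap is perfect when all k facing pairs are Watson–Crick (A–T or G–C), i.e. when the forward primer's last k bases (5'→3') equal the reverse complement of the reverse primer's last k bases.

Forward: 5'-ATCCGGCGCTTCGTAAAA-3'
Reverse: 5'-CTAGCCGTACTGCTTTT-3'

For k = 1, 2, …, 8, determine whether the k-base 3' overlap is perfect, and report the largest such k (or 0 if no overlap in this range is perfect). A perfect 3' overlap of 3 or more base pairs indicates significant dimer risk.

Last 8 bases (5'→3') — forward …TCGTAAAA, reverse …CTGCTTTT.
Reverse complement of the reverse primer's last 8 bases: AAAAGCAG; its first k bases are the reverse complement of the reverse primer's last k bases, so a perfect k-base overlap needs the forward primer's last k bases to equal them.
Comparing (forward last k vs required): k=1: A vs A ✓; k=2: AA vs AA ✓; k=3: AAA vs AAA ✓; k=4: AAAA vs AAAA ✓; k=5: TAAAA vs AAAAG ✗; k=6: GTAAAA vs AAAAGC ✗; k=7: CGTAAAA vs AAAAGCA ✗; k=8: TCGTAAAA vs AAAAGCAG ✗.
Perfect overlaps at k = 1, 2, 3, 4; the largest is 4.

Longest perfect overlap: 4 complementary base pairs; significant dimer risk (threshold 3).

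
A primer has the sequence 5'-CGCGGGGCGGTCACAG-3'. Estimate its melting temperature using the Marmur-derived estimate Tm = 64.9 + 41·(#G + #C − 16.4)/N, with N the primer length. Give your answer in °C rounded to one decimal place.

56.2°C

Base counts: A=2, T=1, G=8, C=5; G+C = 13, N = 16.
Tm = 64.9 + 41·(13 − 16.4)/16 = 64.9 + -139.40/16 = 56.2°C.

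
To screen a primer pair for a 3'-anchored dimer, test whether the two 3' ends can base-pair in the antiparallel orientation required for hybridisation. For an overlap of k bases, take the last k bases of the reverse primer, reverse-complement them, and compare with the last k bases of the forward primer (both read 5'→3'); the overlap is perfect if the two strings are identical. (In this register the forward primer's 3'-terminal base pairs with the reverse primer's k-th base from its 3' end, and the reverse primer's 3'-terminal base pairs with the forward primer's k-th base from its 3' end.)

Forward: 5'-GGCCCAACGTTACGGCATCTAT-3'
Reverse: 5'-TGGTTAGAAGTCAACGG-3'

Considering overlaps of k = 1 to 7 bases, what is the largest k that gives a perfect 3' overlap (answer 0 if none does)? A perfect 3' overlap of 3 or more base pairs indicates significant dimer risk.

Last 7 bases (5'→3') — forward …CATCTAT, reverse …TCAACGG.
Reverse complement of the reverse primer's last 7 bases: CCGTTGA; its first k bases are the reverse complement of the reverse primer's last k bases, so a perfect k-base overlap needs the forward primer's last k bases to equal them.
Comparing (forward last k vs required): k=1: T vs C ✗; k=2: AT vs CC ✗; k=3: TAT vs CCG ✗; k=4: CTAT vs CCGT ✗; k=5: TCTAT vs CCGTT ✗; k=6: ATCTAT vs CCGTTG ✗; k=7: CATCTAT vs CCGTTGA ✗.
No overlap length from 1 to 7 is perfect, so the longest perfect 3' overlap is 0.

Longest perfect overlap: 0 complementary base pairs; below the dimer-risk threshold (threshold 3).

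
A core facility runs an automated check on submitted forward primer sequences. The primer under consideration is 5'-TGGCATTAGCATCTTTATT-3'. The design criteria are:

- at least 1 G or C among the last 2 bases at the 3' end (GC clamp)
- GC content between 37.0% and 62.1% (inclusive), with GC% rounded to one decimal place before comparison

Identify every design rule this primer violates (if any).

Base counts: A=4, T=9, G=3, C=3 (length 19).
GC clamp: 3' end TT has 0 G/C, need ≥1 ✗
GC content: GC 6/19 = 31.6%, outside 37.0–62.1% ✗

Fails: GC clamp, GC content.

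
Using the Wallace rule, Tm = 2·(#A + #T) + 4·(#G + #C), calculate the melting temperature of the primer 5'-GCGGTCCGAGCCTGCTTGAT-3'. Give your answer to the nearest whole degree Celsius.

66°C

Base counts: A=2, T=5, G=7, C=6 (length 20).
Tm = 2·(2+5) + 4·(7+6) = 2·7 + 4·13 = 14 + 52 = 66°C.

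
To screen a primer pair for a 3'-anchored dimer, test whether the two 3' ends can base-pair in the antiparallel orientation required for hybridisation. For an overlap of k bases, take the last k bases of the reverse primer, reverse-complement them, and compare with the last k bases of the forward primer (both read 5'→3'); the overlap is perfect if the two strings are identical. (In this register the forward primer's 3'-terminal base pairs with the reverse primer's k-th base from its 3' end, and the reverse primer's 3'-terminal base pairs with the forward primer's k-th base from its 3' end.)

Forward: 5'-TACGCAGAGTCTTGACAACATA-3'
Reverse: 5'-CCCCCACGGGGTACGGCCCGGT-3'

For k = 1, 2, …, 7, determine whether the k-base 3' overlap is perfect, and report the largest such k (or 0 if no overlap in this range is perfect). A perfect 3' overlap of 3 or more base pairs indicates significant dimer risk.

Longest perfect overlap: 1 complementary base pair; below the dimer-risk threshold (threshold 3).

Last 7 bases (5'→3') — forward …CAACATA, reverse …GCCCGGT.
Reverse complement of the reverse primer's last 7 bases: ACCGGGC; its first k bases are the reverse complement of the reverse primer's last k bases, so a perfect k-base overlap needs the forward primer's last k bases to equal them.
Comparing (forward last k vs required): k=1: A vs A ✓; k=2: TA vs AC ✗; k=3: ATA vs ACC ✗; k=4: CATA vs ACCG ✗; k=5: ACATA vs ACCGG ✗; k=6: AACATA vs ACCGGG ✗; k=7: CAACATA vs ACCGGGC ✗.
Only k = 1 is perfect, so the longest perfect 3' overlap is 1.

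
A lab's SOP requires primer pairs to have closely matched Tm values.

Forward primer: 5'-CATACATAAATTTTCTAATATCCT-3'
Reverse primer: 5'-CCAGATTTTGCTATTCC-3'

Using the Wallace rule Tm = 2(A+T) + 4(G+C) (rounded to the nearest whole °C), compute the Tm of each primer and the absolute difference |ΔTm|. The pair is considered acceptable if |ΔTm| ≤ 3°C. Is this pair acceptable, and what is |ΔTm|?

Forward: A=9 T=10 G=0 C=5 → Tm = 2·19 + 4·5 = 58°C.
Reverse: A=3 T=7 G=2 C=5 → Tm = 2·10 + 4·7 = 48°C.
|ΔTm| = |58 − 48| = 10°C, > 3°C.

|ΔTm| = 10°C; the pair is not acceptable.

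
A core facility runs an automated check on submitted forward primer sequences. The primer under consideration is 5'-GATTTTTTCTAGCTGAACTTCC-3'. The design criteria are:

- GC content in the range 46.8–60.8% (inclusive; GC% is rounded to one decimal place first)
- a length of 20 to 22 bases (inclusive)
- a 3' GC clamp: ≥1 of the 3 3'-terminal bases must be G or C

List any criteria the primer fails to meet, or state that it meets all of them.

Base counts: A=4, T=10, G=3, C=5 (length 22).
GC content: GC 8/22 = 36.4%, outside 46.8–60.8% ✗
length: length 22 ✓
GC clamp: 3' end TCC has 2 G/C ✓

Fails: GC content.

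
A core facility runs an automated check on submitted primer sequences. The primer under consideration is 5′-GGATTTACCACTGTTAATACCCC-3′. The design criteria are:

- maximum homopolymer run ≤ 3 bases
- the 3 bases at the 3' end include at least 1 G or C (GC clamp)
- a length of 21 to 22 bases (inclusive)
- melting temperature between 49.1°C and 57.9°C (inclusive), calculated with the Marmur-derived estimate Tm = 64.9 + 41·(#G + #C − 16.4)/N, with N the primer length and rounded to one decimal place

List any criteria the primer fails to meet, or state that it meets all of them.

Fails: homopolymer run, length.

Base counts: A=6, T=7, G=3, C=7 (length 23).
homopolymer run: longest run = 4, exceeds 3 ✗
GC clamp: 3' end CCC has 3 G/C ✓
length: length 23, outside 21–22 ✗
Tm: Tm = 64.9 + 41·(10 − 16.4)/23 = 53.5°C ✓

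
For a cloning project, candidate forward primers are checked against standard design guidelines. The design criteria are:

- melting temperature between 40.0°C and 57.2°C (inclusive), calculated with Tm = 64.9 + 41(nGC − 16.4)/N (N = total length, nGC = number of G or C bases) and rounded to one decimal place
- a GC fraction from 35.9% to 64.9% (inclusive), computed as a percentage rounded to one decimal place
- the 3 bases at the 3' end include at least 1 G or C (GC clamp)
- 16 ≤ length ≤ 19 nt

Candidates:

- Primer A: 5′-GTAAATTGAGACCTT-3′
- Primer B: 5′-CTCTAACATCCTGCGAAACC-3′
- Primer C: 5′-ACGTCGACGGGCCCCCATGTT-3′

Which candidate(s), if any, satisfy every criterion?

None of the candidates satisfy all criteria.

Primer A (15 nt, A=5 T=5 G=3 C=2): Tm = 64.9 + 41·(5 − 16.4)/15 = 33.7°C, outside 40.0–57.2°C ✗; GC 5/15 = 33.3%, outside 35.9–64.9% ✗; 3' end CTT has 1 G/C ✓; length 15, outside 16–19 ✗ — fails.
Primer B (20 nt, A=6 T=4 G=2 C=8): Tm = 64.9 + 41·(10 − 16.4)/20 = 51.8°C ✓; GC 10/20 = 50.0% ✓; 3' end ACC has 2 G/C ✓; length 20, outside 16–19 ✗ — fails.
Primer C (21 nt, A=3 T=4 G=6 C=8): Tm = 64.9 + 41·(14 − 16.4)/21 = 60.2°C, outside 40.0–57.2°C ✗; GC 14/21 = 66.7%, outside 35.9–64.9% ✗; 3' end GTT has 1 G/C ✓; length 21, outside 16–19 ✗ — fails.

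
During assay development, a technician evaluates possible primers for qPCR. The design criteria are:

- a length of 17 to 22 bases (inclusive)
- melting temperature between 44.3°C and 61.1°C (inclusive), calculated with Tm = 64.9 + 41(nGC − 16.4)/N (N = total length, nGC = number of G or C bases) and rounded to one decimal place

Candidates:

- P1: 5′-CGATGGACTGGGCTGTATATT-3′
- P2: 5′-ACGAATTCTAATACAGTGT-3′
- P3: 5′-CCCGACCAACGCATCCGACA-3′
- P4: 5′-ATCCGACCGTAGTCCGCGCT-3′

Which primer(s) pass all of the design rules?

P1 (21 nt, A=4 T=7 G=7 C=3): length 21 ✓; Tm = 64.9 + 41·(10 − 16.4)/21 = 52.4°C ✓ — passes.
P2 (19 nt, A=7 T=6 G=3 C=3): length 19 ✓; Tm = 64.9 + 41·(6 − 16.4)/19 = 42.5°C, outside 44.3–61.1°C ✗ — fails.
P3 (20 nt, A=6 T=1 G=3 C=10): length 20 ✓; Tm = 64.9 + 41·(13 − 16.4)/20 = 57.9°C ✓ — passes.
P4 (20 nt, A=3 T=4 G=5 C=8): length 20 ✓; Tm = 64.9 + 41·(13 − 16.4)/20 = 57.9°C ✓ — passes.

P1, P3 and P4.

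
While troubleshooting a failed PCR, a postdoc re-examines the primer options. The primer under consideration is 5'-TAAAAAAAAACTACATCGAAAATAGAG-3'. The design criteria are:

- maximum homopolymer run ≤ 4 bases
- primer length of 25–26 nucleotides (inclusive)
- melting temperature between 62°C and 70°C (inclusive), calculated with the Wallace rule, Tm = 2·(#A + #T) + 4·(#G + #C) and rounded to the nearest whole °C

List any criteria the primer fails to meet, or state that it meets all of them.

Fails: homopolymer run, length.

Base counts: A=17, T=4, G=3, C=3 (length 27).
homopolymer run: longest run = 9, exceeds 4 ✗
length: length 27, outside 25–26 ✗
Tm: Tm = 2·21 + 4·6 = 66°C ✓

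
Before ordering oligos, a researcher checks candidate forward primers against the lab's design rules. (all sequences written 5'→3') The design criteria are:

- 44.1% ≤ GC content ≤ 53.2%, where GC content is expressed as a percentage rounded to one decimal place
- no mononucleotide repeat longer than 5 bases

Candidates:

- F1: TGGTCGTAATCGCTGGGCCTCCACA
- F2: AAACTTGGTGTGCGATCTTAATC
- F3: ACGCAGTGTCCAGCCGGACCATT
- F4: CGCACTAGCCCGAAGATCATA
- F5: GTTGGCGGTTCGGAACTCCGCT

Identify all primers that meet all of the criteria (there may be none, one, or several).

F4 only.

F1 (25 nt, A=4 T=6 G=7 C=8): GC 15/25 = 60.0%, outside 44.1–53.2% ✗; longest run = 3 ✓ — fails.
F2 (23 nt, A=6 T=8 G=5 C=4): GC 9/23 = 39.1%, outside 44.1–53.2% ✗; longest run = 3 ✓ — fails.
F3 (23 nt, A=5 T=4 G=6 C=8): GC 14/23 = 60.9%, outside 44.1–53.2% ✗; longest run = 2 ✓ — fails.
F4 (21 nt, A=7 T=3 G=4 C=7): GC 11/21 = 52.4% ✓; longest run = 3 ✓ — passes.
F5 (22 nt, A=2 T=6 G=8 C=6): GC 14/22 = 63.6%, outside 44.1–53.2% ✗; longest run = 2 ✓ — fails.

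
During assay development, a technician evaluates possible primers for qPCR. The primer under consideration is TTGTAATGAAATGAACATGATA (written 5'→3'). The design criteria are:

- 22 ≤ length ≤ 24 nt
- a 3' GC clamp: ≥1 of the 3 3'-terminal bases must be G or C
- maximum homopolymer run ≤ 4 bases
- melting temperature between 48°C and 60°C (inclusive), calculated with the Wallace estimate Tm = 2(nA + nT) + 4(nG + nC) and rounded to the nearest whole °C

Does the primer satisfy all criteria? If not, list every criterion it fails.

Base counts: A=10, T=7, G=4, C=1 (length 22).
length: length 22 ✓
GC clamp: 3' end ATA has 0 G/C, need ≥1 ✗
homopolymer run: longest run = 3 ✓
Tm: Tm = 2·17 + 4·5 = 54°C ✓

Fails: GC clamp.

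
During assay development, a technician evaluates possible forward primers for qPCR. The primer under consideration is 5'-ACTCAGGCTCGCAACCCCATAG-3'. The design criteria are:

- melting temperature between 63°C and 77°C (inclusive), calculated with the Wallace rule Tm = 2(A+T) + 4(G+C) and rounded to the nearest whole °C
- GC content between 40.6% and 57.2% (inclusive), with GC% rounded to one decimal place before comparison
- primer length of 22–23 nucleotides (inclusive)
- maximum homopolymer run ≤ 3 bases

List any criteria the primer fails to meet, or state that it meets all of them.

Fails: GC content, homopolymer run.

Base counts: A=6, T=3, G=4, C=9 (length 22).
Tm: Tm = 2·9 + 4·13 = 70°C ✓
GC content: GC 13/22 = 59.1%, outside 40.6–57.2% ✗
length: length 22 ✓
homopolymer run: longest run = 4, exceeds 3 ✗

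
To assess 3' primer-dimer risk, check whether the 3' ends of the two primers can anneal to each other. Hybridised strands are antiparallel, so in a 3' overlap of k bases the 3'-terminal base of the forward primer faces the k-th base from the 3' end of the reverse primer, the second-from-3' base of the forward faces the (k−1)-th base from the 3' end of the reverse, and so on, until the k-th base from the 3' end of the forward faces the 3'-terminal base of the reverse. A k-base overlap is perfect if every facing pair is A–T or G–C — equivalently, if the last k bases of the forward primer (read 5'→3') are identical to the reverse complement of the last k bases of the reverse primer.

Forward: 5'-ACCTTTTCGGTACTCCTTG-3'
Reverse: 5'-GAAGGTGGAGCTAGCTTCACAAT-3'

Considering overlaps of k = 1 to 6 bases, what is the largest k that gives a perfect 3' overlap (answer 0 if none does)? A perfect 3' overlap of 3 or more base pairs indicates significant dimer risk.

Longest perfect overlap: 0 complementary base pairs; below the dimer-risk threshold (threshold 3).

Last 6 bases (5'→3') — forward …TCCTTG, reverse …CACAAT.
Reverse complement of the reverse primer's last 6 bases: ATTGTG; its first k bases are the reverse complement of the reverse primer's last k bases, so a perfect k-base overlap needs the forward primer's last k bases to equal them.
Comparing (forward last k vs required): k=1: G vs A ✗; k=2: TG vs AT ✗; k=3: TTG vs ATT ✗; k=4: CTTG vs ATTG ✗; k=5: CCTTG vs ATTGT ✗; k=6: TCCTTG vs ATTGTG ✗.
No overlap length from 1 to 6 is perfect, so the longest perfect 3' overlap is 0.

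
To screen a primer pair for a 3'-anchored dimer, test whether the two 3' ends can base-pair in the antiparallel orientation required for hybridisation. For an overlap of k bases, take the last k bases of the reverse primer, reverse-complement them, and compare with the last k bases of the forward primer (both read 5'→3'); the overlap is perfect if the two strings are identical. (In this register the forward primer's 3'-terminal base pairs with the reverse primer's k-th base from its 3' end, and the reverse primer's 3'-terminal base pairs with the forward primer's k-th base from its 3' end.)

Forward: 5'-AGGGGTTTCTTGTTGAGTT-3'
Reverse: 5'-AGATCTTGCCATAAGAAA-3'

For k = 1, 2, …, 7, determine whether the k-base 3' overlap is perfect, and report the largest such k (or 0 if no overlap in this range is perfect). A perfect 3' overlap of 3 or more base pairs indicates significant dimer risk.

Longest perfect overlap: 2 complementary base pairs; below the dimer-risk threshold (threshold 3).

Last 7 bases (5'→3') — forward …TTGAGTT, reverse …TAAGAAA.
Reverse complement of the reverse primer's last 7 bases: TTTCTTA; its first k bases are the reverse complement of the reverse primer's last k bases, so a perfect k-base overlap needs the forward primer's last k bases to equal them.
Comparing (forward last k vs required): k=1: T vs T ✓; k=2: TT vs TT ✓; k=3: GTT vs TTT ✗; k=4: AGTT vs TTTC ✗; k=5: GAGTT vs TTTCT ✗; k=6: TGAGTT vs TTTCTT ✗; k=7: TTGAGTT vs TTTCTTA ✗.
Perfect overlaps at k = 1, 2; the largest is 2.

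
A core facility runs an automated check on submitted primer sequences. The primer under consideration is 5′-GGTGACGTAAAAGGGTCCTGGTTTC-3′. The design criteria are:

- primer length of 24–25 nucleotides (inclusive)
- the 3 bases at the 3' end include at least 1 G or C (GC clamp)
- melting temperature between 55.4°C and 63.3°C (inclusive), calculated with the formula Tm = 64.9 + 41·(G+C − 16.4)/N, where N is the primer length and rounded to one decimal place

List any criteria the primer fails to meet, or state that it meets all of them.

Base counts: A=5, T=7, G=9, C=4 (length 25).
length: length 25 ✓
GC clamp: 3' end TTC has 1 G/C ✓
Tm: Tm = 64.9 + 41·(13 − 16.4)/25 = 59.3°C ✓

Meets all criteria.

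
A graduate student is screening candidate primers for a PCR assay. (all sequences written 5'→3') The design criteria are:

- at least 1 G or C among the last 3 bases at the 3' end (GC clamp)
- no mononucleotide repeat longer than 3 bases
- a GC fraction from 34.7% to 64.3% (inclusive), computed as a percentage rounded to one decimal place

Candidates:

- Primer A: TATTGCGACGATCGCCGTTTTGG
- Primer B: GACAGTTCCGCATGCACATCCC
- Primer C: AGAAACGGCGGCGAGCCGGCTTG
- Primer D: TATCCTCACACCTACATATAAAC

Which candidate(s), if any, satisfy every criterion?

Primer A (23 nt, A=3 T=8 G=7 C=5): 3' end TGG has 2 G/C ✓; longest run = 4, exceeds 3 ✗; GC 12/23 = 52.2% ✓ — fails.
Primer B (22 nt, A=5 T=4 G=4 C=9): 3' end CCC has 3 G/C ✓; longest run = 3 ✓; GC 13/22 = 59.1% ✓ — passes.
Primer C (23 nt, A=5 T=2 G=10 C=6): 3' end TTG has 1 G/C ✓; longest run = 3 ✓; GC 16/23 = 69.6%, outside 34.7–64.3% ✗ — fails.
Primer D (23 nt, A=9 T=6 G=0 C=8): 3' end AAC has 1 G/C ✓; longest run = 3 ✓; GC 8/23 = 34.8% ✓ — passes.

Primer B and Primer D.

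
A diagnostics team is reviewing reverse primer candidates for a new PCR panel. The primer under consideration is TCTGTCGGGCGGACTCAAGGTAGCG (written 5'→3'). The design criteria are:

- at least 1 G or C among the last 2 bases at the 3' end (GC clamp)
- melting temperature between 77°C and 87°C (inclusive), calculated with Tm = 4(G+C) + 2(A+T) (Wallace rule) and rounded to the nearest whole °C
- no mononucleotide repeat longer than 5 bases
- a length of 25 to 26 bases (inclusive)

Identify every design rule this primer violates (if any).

Base counts: A=4, T=5, G=10, C=6 (length 25).
GC clamp: 3' end CG has 2 G/C ✓
Tm: Tm = 2·9 + 4·16 = 82°C ✓
homopolymer run: longest run = 3 ✓
length: length 25 ✓

Meets all criteria.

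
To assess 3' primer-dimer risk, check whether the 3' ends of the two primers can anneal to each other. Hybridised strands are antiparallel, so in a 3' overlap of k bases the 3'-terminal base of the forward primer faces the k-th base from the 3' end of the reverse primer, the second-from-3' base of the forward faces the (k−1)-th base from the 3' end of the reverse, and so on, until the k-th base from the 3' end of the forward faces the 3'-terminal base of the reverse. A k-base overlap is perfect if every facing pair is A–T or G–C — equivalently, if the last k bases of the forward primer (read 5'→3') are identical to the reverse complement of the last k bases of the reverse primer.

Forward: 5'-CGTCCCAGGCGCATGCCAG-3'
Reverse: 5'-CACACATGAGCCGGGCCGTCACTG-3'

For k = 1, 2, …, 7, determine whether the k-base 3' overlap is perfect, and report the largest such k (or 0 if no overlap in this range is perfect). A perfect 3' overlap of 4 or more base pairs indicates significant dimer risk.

Longest perfect overlap: 3 complementary base pairs; below the dimer-risk threshold (threshold 4).

Last 7 bases (5'→3') — forward …ATGCCAG, reverse …GTCACTG.
Reverse complement of the reverse primer's last 7 bases: CAGTGAC; its first k bases are the reverse complement of the reverse primer's last k bases, so a perfect k-base overlap needs the forward primer's last k bases to equal them.
Comparing (forward last k vs required): k=1: G vs C ✗; k=2: AG vs CA ✗; k=3: CAG vs CAG ✓; k=4: CCAG vs CAGT ✗; k=5: GCCAG vs CAGTG ✗; k=6: TGCCAG vs CAGTGA ✗; k=7: ATGCCAG vs CAGTGAC ✗.
Only k = 3 is perfect, so the longest perfect 3' overlap is 3.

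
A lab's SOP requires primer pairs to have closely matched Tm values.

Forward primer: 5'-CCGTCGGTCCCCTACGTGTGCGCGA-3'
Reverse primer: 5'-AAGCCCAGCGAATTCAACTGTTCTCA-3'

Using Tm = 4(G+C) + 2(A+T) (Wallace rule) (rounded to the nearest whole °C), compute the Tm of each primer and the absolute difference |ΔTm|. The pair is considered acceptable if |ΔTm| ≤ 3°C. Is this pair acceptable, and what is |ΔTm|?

Forward: A=2 T=5 G=8 C=10 → Tm = 2·7 + 4·18 = 86°C.
Reverse: A=8 T=6 G=4 C=8 → Tm = 2·14 + 4·12 = 76°C.
|ΔTm| = |86 − 76| = 10°C, > 3°C.

|ΔTm| = 10°C; the pair is not acceptable.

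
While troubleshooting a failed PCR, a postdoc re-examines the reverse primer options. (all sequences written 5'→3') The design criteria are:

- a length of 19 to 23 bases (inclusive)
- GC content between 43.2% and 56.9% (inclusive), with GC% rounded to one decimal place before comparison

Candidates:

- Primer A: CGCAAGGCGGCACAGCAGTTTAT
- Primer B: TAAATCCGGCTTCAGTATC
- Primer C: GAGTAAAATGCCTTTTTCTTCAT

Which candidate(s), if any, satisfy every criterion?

Primer A (23 nt, A=6 T=4 G=7 C=6): length 23 ✓; GC 13/23 = 56.5% ✓ — passes.
Primer B (19 nt, A=5 T=6 G=3 C=5): length 19 ✓; GC 8/19 = 42.1%, outside 43.2–56.9% ✗ — fails.
Primer C (23 nt, A=6 T=10 G=3 C=4): length 23 ✓; GC 7/23 = 30.4%, outside 43.2–56.9% ✗ — fails.

Primer A only.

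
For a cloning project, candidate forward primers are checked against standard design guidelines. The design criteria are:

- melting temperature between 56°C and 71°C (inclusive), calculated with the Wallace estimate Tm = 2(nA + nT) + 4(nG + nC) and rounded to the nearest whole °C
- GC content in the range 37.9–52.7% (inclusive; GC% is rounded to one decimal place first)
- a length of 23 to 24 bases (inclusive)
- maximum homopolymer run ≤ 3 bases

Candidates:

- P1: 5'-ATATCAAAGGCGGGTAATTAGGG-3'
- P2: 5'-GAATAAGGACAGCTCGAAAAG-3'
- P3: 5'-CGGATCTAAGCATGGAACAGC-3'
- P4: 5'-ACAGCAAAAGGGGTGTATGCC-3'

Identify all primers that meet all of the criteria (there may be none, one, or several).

P1 only.

P1 (23 nt, A=8 T=5 G=8 C=2): Tm = 2·13 + 4·10 = 66°C ✓; GC 10/23 = 43.5% ✓; length 23 ✓; longest run = 3 ✓ — passes.
P2 (21 nt, A=10 T=2 G=6 C=3): Tm = 2·12 + 4·9 = 60°C ✓; GC 9/21 = 42.9% ✓; length 21, outside 23–24 ✗; longest run = 4, exceeds 3 ✗ — fails.
P3 (21 nt, A=7 T=3 G=6 C=5): Tm = 2·10 + 4·11 = 64°C ✓; GC 11/21 = 52.4% ✓; length 21, outside 23–24 ✗; longest run = 2 ✓ — fails.
P4 (21 nt, A=7 T=3 G=7 C=4): Tm = 2·10 + 4·11 = 64°C ✓; GC 11/21 = 52.4% ✓; length 21, outside 23–24 ✗; longest run = 4, exceeds 3 ✗ — fails.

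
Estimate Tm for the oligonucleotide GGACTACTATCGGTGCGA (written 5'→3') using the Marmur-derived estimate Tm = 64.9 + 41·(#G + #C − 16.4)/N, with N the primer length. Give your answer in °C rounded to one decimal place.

Base counts: A=4, T=4, G=6, C=4; G+C = 10, N = 18.
Tm = 64.9 + 41·(10 − 16.4)/18 = 64.9 + -262.40/18 = 50.3°C.

50.3°C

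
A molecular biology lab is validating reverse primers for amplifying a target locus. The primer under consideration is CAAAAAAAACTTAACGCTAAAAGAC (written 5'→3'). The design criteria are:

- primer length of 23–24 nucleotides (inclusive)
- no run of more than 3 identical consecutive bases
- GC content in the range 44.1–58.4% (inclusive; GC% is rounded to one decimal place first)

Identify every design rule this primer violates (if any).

Fails: length, homopolymer run, GC content.

Base counts: A=15, T=3, G=2, C=5 (length 25).
length: length 25, outside 23–24 ✗
homopolymer run: longest run = 8, exceeds 3 ✗
GC content: GC 7/25 = 28.0%, outside 44.1–58.4% ✗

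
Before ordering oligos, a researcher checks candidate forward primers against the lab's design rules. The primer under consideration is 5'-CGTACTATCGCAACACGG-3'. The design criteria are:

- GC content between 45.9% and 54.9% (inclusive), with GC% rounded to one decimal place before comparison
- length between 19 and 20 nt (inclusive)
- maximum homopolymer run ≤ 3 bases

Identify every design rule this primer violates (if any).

Fails: GC content, length.

Base counts: A=5, T=3, G=4, C=6 (length 18).
GC content: GC 10/18 = 55.6%, outside 45.9–54.9% ✗
length: length 18, outside 19–20 ✗
homopolymer run: longest run = 2 ✓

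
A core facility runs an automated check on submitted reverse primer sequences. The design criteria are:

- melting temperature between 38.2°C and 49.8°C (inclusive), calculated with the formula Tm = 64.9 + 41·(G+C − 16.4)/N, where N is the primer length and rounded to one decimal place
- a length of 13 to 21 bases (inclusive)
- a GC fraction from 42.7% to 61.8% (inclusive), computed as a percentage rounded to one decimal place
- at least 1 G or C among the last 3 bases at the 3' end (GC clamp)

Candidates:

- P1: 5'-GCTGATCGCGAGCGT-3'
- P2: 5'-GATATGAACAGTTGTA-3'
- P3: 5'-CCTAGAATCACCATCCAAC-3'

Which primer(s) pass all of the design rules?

P1 (15 nt, A=2 T=3 G=6 C=4): Tm = 64.9 + 41·(10 − 16.4)/15 = 47.4°C ✓; length 15 ✓; GC 10/15 = 66.7%, outside 42.7–61.8% ✗; 3' end CGT has 2 G/C ✓ — fails.
P2 (16 nt, A=6 T=5 G=4 C=1): Tm = 64.9 + 41·(5 − 16.4)/16 = 35.7°C, outside 38.2–49.8°C ✗; length 16 ✓; GC 5/16 = 31.3%, outside 42.7–61.8% ✗; 3' end GTA has 1 G/C ✓ — fails.
P3 (19 nt, A=7 T=3 G=1 C=8): Tm = 64.9 + 41·(9 − 16.4)/19 = 48.9°C ✓; length 19 ✓; GC 9/19 = 47.4% ✓; 3' end AAC has 1 G/C ✓ — passes.

P3 only.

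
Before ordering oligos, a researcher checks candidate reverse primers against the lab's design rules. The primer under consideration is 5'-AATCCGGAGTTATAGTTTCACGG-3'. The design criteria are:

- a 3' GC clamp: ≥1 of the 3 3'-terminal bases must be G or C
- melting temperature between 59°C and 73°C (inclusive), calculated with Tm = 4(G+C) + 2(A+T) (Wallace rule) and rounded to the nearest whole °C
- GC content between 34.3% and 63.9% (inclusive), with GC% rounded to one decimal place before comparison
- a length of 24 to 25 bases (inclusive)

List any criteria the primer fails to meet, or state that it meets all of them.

Fails: length.

Base counts: A=6, T=7, G=6, C=4 (length 23).
GC clamp: 3' end CGG has 3 G/C ✓
Tm: Tm = 2·13 + 4·10 = 66°C ✓
GC content: GC 10/23 = 43.5% ✓
length: length 23, outside 24–25 ✗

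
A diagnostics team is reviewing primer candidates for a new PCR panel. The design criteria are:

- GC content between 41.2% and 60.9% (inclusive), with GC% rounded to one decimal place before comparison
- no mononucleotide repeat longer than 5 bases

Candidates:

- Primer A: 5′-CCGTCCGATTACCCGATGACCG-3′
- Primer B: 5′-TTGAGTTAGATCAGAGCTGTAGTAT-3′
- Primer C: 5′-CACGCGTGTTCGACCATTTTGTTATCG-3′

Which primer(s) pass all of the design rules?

Primer A (22 nt, A=4 T=4 G=5 C=9): GC 14/22 = 63.6%, outside 41.2–60.9% ✗; longest run = 3 ✓ — fails.
Primer B (25 nt, A=7 T=9 G=7 C=2): GC 9/25 = 36.0%, outside 41.2–60.9% ✗; longest run = 2 ✓ — fails.
Primer C (27 nt, A=4 T=10 G=6 C=7): GC 13/27 = 48.1% ✓; longest run = 4 ✓ — passes.

Primer C only.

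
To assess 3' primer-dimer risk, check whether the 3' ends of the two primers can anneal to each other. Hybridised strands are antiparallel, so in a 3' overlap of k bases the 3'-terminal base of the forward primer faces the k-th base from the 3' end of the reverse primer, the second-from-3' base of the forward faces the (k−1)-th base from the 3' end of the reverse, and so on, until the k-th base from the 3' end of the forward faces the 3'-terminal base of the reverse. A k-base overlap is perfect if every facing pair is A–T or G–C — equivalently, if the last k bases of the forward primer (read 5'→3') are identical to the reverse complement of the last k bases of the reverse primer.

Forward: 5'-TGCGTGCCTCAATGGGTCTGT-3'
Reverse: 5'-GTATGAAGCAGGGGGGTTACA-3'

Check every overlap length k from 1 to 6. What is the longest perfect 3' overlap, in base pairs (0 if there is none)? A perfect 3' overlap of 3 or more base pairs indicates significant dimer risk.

Last 6 bases (5'→3') — forward …GTCTGT, reverse …GTTACA.
Reverse complement of the reverse primer's last 6 bases: TGTAAC; its first k bases are the reverse complement of the reverse primer's last k bases, so a perfect k-base overlap needs the forward primer's last k bases to equal them.
Comparing (forward last k vs required): k=1: T vs T ✓; k=2: GT vs TG ✗; k=3: TGT vs TGT ✓; k=4: CTGT vs TGTA ✗; k=5: TCTGT vs TGTAA ✗; k=6: GTCTGT vs TGTAAC ✗.
Perfect overlaps at k = 1, 3; the largest is 3.

Longest perfect overlap: 3 complementary base pairs; significant dimer risk (threshold 3).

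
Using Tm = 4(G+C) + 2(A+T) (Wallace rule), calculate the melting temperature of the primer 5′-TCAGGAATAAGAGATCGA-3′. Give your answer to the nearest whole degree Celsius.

Base counts: A=8, T=3, G=5, C=2 (length 18).
Tm = 2·(8+3) + 4·(5+2) = 2·11 + 4·7 = 22 + 28 = 50°C.

50°C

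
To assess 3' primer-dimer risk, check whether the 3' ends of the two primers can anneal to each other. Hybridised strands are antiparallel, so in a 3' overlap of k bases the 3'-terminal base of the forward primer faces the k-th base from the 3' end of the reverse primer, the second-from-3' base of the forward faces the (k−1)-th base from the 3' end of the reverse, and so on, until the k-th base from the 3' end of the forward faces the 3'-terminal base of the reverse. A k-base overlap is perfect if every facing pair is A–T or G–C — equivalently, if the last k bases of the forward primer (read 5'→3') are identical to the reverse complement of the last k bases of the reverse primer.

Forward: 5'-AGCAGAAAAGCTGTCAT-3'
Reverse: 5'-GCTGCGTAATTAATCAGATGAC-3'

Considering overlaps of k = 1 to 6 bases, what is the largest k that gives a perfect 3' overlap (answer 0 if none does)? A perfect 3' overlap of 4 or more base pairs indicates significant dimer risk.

Last 6 bases (5'→3') — forward …TGTCAT, reverse …GATGAC.
Reverse complement of the reverse primer's last 6 bases: GTCATC; its first k bases are the reverse complement of the reverse primer's last k bases, so a perfect k-base overlap needs the forward primer's last k bases to equal them.
Comparing (forward last k vs required): k=1: T vs G ✗; k=2: AT vs GT ✗; k=3: CAT vs GTC ✗; k=4: TCAT vs GTCA ✗; k=5: GTCAT vs GTCAT ✓; k=6: TGTCAT vs GTCATC ✗.
Only k = 5 is perfect, so the longest perfect 3' overlap is 5.

Longest perfect overlap: 5 complementary base pairs; significant dimer risk (threshold 4).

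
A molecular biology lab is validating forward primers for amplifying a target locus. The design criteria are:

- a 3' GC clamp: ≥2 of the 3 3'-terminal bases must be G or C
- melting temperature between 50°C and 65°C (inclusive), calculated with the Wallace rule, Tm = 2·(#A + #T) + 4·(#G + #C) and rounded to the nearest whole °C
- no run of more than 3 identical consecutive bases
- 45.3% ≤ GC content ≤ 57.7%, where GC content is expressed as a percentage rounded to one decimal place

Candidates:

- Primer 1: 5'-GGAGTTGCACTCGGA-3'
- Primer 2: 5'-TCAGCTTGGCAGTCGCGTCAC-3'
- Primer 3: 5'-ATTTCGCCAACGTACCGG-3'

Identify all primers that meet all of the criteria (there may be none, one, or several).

Primer 1 (15 nt, A=3 T=3 G=6 C=3): 3' end GGA has 2 G/C ✓; Tm = 2·6 + 4·9 = 48°C, outside 50–65°C ✗; longest run = 2 ✓; GC 9/15 = 60.0%, outside 45.3–57.7% ✗ — fails.
Primer 2 (21 nt, A=3 T=5 G=6 C=7): 3' end CAC has 2 G/C ✓; Tm = 2·8 + 4·13 = 68°C, outside 50–65°C ✗; longest run = 2 ✓; GC 13/21 = 61.9%, outside 45.3–57.7% ✗ — fails.
Primer 3 (18 nt, A=4 T=4 G=4 C=6): 3' end CGG has 3 G/C ✓; Tm = 2·8 + 4·10 = 56°C ✓; longest run = 3 ✓; GC 10/18 = 55.6% ✓ — passes.

Primer 3 only.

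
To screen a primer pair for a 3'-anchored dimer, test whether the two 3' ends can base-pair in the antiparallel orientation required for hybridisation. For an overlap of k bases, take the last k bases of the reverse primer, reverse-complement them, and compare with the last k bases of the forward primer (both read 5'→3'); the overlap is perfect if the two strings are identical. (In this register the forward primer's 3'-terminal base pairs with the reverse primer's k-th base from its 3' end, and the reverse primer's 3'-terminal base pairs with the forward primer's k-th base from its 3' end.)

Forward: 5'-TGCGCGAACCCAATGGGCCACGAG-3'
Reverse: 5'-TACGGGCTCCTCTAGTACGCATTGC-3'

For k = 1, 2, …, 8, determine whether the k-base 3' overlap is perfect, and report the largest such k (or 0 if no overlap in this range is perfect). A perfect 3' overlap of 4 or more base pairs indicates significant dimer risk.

Last 8 bases (5'→3') — forward …GCCACGAG, reverse …CGCATTGC.
Reverse complement of the reverse primer's last 8 bases: GCAATGCG; its first k bases are the reverse complement of the reverse primer's last k bases, so a perfect k-base overlap needs the forward primer's last k bases to equal them.
Comparing (forward last k vs required): k=1: G vs G ✓; k=2: AG vs GC ✗; k=3: GAG vs GCA ✗; k=4: CGAG vs GCAA ✗; k=5: ACGAG vs GCAAT ✗; k=6: CACGAG vs GCAATG ✗; k=7: CCACGAG vs GCAATGC ✗; k=8: GCCACGAG vs GCAATGCG ✗.
Only k = 1 is perfect, so the longest perfect 3' overlap is 1.

Longest perfect overlap: 1 complementary base pair; below the dimer-risk threshold (threshold 4).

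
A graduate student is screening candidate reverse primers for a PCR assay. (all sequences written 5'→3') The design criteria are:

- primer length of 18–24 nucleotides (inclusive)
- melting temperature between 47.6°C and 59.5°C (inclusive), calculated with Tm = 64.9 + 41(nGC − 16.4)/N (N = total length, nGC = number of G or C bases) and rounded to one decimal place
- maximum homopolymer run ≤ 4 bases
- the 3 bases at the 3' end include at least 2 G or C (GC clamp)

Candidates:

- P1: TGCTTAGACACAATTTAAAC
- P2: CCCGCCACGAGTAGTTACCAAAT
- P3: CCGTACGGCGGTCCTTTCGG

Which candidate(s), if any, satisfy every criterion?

None of the candidates satisfy all criteria.

P1 (20 nt, A=8 T=6 G=2 C=4): length 20 ✓; Tm = 64.9 + 41·(6 − 16.4)/20 = 43.6°C, outside 47.6–59.5°C ✗; longest run = 3 ✓; 3' end AAC has 1 G/C, need ≥2 ✗ — fails.
P2 (23 nt, A=7 T=4 G=4 C=8): length 23 ✓; Tm = 64.9 + 41·(12 − 16.4)/23 = 57.1°C ✓; longest run = 3 ✓; 3' end AAT has 0 G/C, need ≥2 ✗ — fails.
P3 (20 nt, A=1 T=5 G=7 C=7): length 20 ✓; Tm = 64.9 + 41·(14 − 16.4)/20 = 60.0°C, outside 47.6–59.5°C ✗; longest run = 3 ✓; 3' end CGG has 3 G/C ✓ — fails.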